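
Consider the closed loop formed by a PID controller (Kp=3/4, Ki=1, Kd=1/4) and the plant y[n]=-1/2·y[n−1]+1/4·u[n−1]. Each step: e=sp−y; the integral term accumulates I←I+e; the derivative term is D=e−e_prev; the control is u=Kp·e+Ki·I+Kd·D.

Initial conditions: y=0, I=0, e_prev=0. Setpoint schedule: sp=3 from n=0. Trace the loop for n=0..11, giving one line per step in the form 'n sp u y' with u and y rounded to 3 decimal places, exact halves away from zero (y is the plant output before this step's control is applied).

(exact arithmetic carried between steps; '≈' marks a value shown rounded to 6 d.p. or computed from one; I and e_prev carry over from the previous line; the table rounds u and y to 3 d.p., halves away from zero)
n=0: y=0, sp=3, e=sp−y=3; I=3, D=e−e_prev=3; u=3/4·3+1·3+1/4·3=6; next y=-1/2·0+1/4·6=1.5
n=1: y=1.5, sp=3, e=sp−y=1.5; I=4.5, D=e−e_prev=-1.5; u=3/4·1.5+1·4.5+1/4·(-1.5)=5.25; next y=-1/2·1.5+1/4·5.25=0.5625
n=2: y=0.5625, sp=3, e=sp−y=2.4375; I=6.9375, D=e−e_prev=0.9375; u=3/4·2.4375+1·6.9375+1/4·0.9375=9; next y=-1/2·0.5625+1/4·9=1.96875
n=3: y=1.96875, sp=3, e=sp−y=1.03125; I=7.96875, D=e−e_prev=-1.40625; u=3/4·1.03125+1·7.96875+1/4·(-1.40625)=8.390625; next y=-1/2·1.96875+1/4·8.390625≈1.113281
n=4: y≈1.113281, sp=3, e=sp−y≈1.886719; I≈9.855469, D=e−e_prev≈0.855469; u=3/4·1.886719+1·9.855469+1/4·0.855469≈11.484375; next y=-1/2·1.113281+1/4·11.484375≈2.314453
n=5: y≈2.314453, sp=3, e=sp−y≈0.685547; I≈10.541016, D=e−e_prev≈-1.201172; u=3/4·0.685547+1·10.541016+1/4·(-1.201172)≈10.754883; next y=-1/2·2.314453+1/4·10.754883≈1.531494
n=6: y≈1.531494, sp=3, e=sp−y≈1.468506; I≈12.009521, D=e−e_prev≈0.782959; u=3/4·1.468506+1·12.009521+1/4·0.782959≈13.306641; next y=-1/2·1.531494+1/4·13.306641≈2.560913
n=7: y≈2.560913, sp=3, e=sp−y≈0.439087; I≈12.448608, D=e−e_prev≈-1.029419; u=3/4·0.439087+1·12.448608+1/4·(-1.029419)≈12.520569; next y=-1/2·2.560913+1/4·12.520569≈1.849686
n=8: y≈1.849686, sp=3, e=sp−y≈1.150314; I≈13.598923, D=e−e_prev≈0.711227; u=3/4·1.150314+1·13.598923+1/4·0.711227≈14.639465; next y=-1/2·1.849686+1/4·14.639465≈2.735023
n=9: y≈2.735023, sp=3, e=sp−y≈0.264977; I≈13.863899, D=e−e_prev≈-0.885338; u=3/4·0.264977+1·13.863899+1/4·(-0.885338)≈13.841297; next y=-1/2·2.735023+1/4·13.841297≈2.092813
n=10: y≈2.092813, sp=3, e=sp−y≈0.907187; I≈14.771087, D=e−e_prev≈0.642211; u=3/4·0.907187+1·14.771087+1/4·0.642211≈15.612030; next y=-1/2·2.092813+1/4·15.612030≈2.856601
n=11: y≈2.856601, sp=3, e=sp−y≈0.143399; I≈14.914485, D=e−e_prev≈-0.763789; u=3/4·0.143399+1·14.914485+1/4·(-0.763789)≈14.831087; next y=-1/2·2.856601+1/4·14.831087≈2.279471

0 3 6.000 0.000
1 3 5.250 1.500
2 3 9.000 0.563
3 3 8.391 1.969
4 3 11.484 1.113
5 3 10.755 2.314
6 3 13.307 1.531
7 3 12.521 2.561
8 3 14.639 1.850
9 3 13.841 2.735
10 3 15.612 2.093
11 3 14.831 2.857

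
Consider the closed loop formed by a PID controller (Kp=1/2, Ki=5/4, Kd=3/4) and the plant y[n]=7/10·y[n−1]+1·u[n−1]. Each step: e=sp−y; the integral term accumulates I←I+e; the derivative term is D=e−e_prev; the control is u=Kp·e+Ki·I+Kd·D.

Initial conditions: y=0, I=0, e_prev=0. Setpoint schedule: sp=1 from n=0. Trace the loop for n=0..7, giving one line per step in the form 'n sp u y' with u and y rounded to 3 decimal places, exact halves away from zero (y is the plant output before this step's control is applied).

(exact arithmetic carried between steps; '≈' marks a value shown rounded to 6 d.p. or computed from one; I and e_prev carry over from the previous line; the table rounds u and y to 3 d.p., halves away from zero)
n=0: y=0, sp=1, e=sp−y=1; I=1, D=e−e_prev=1; u=1/2·1+5/4·1+3/4·1=2.5; next y=7/10·0+1·2.5=2.5
n=1: y=2.5, sp=1, e=sp−y=-1.5; I=-0.5, D=e−e_prev=-2.5; u=1/2·(-1.5)+5/4·(-0.5)+3/4·(-2.5)=-3.25; next y=7/10·2.5+1·(-3.25)=-1.5
n=2: y=-1.5, sp=1, e=sp−y=2.5; I=2, D=e−e_prev=4; u=1/2·2.5+5/4·2+3/4·4=6.75; next y=7/10·(-1.5)+1·6.75=5.7
n=3: y=5.7, sp=1, e=sp−y=-4.7; I=-2.7, D=e−e_prev=-7.2; u=1/2·(-4.7)+5/4·(-2.7)+3/4·(-7.2)=-11.125; next y=7/10·5.7+1·(-11.125)=-7.135
n=4: y=-7.135, sp=1, e=sp−y=8.135; I=5.435, D=e−e_prev=12.835; u=1/2·8.135+5/4·5.435+3/4·12.835=20.4875; next y=7/10·(-7.135)+1·20.4875=15.493
n=5: y=15.493, sp=1, e=sp−y=-14.493; I=-9.058, D=e−e_prev=-22.628; u=1/2·(-14.493)+5/4·(-9.058)+3/4·(-22.628)=-35.54; next y=7/10·15.493+1·(-35.54)=-24.6949
n=6: y=-24.6949, sp=1, e=sp−y=25.6949; I=16.6369, D=e−e_prev=40.1879; u=1/2·25.6949+5/4·16.6369+3/4·40.1879=63.7845; next y=7/10·(-24.6949)+1·63.7845=46.49807
n=7: y=46.49807, sp=1, e=sp−y=-45.49807; I=-28.86117, D=e−e_prev=-71.19297; u=1/2·(-45.49807)+5/4·(-28.86117)+3/4·(-71.19297)=-112.220225; next y=7/10·46.49807+1·(-112.220225)=-79.671576

0 1 2.500 0.000
1 1 -3.250 2.500
2 1 6.750 -1.500
3 1 -11.125 5.700
4 1 20.488 -7.135
5 1 -35.540 15.493
6 1 63.785 -24.695
7 1 -112.220 46.498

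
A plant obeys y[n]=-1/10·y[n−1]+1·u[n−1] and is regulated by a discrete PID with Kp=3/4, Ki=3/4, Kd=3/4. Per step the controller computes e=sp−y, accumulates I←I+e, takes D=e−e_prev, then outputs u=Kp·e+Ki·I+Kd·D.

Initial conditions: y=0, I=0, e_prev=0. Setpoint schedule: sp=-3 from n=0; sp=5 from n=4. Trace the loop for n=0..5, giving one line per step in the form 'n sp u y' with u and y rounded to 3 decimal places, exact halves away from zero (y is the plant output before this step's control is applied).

0 -3 -6.750 0.000
1 -3 8.438 -6.750
2 -3 -29.503 9.113
3 -3 62.245 -30.414
4 5 -144.166 65.286
5 5 362.352 -150.695

(exact arithmetic carried between steps; '≈' marks a value shown rounded to 6 d.p. or computed from one; I and e_prev carry over from the previous line; the table rounds u and y to 3 d.p., halves away from zero)
n=0: y=0, sp=-3, e=sp−y=-3; I=-3, D=e−e_prev=-3; u=3/4·(-3)+3/4·(-3)+3/4·(-3)=-6.75; next y=-1/10·0+1·(-6.75)=-6.75
n=1: y=-6.75, sp=-3, e=sp−y=3.75; I=0.75, D=e−e_prev=6.75; u=3/4·3.75+3/4·0.75+3/4·6.75=8.4375; next y=-1/10·(-6.75)+1·8.4375=9.1125
n=2: y=9.1125, sp=-3, e=sp−y=-12.1125; I=-11.3625, D=e−e_prev=-15.8625; u=3/4·(-12.1125)+3/4·(-11.3625)+3/4·(-15.8625)=-29.503125; next y=-1/10·9.1125+1·(-29.503125)=-30.414375
n=3: y=-30.414375, sp=-3, e=sp−y=27.414375; I=16.051875, D=e−e_prev=39.526875; u=3/4·27.414375+3/4·16.051875+3/4·39.526875≈62.244844; next y=-1/10·(-30.414375)+1·62.244844≈65.286281
n=4: y≈65.286281, sp=5, e=sp−y≈-60.286281; I≈-44.234406, D=e−e_prev≈-87.700656; u=3/4·(-60.286281)+3/4·(-44.234406)+3/4·(-87.700656)≈-144.166008; next y=-1/10·65.286281+1·(-144.166008)≈-150.694636
n=5: y≈-150.694636, sp=5, e=sp−y≈155.694636; I≈111.460230, D=e−e_prev≈215.980917; u=3/4·155.694636+3/4·111.460230+3/4·215.980917≈362.351837; next y=-1/10·(-150.694636)+1·362.351837≈377.421301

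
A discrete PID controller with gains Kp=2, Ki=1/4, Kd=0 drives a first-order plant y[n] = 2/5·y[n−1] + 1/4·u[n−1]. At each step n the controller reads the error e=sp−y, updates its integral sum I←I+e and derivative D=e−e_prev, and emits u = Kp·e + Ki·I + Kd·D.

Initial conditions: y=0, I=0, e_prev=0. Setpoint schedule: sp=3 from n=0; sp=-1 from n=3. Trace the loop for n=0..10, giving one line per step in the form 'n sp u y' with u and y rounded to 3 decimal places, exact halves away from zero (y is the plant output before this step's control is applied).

(exact arithmetic carried between steps; '≈' marks a value shown rounded to 6 d.p. or computed from one; I and e_prev carry over from the previous line; the table rounds u and y to 3 d.p., halves away from zero)
n=0: y=0, sp=3, e=sp−y=3; I=3, D=e−e_prev=3; u=2·3+1/4·3+0·3=6.75; next y=2/5·0+1/4·6.75=1.6875
n=1: y=1.6875, sp=3, e=sp−y=1.3125; I=4.3125, D=e−e_prev=-1.6875; u=2·1.3125+1/4·4.3125+0·(-1.6875)=3.703125; next y=2/5·1.6875+1/4·3.703125≈1.600781
n=2: y≈1.600781, sp=3, e=sp−y≈1.399219; I≈5.711719, D=e−e_prev≈0.086719; u=2·1.399219+1/4·5.711719+0·0.086719≈4.226367; next y=2/5·1.600781+1/4·4.226367≈1.696904
n=3: y≈1.696904, sp=-1, e=sp−y≈-2.696904; I≈3.014814, D=e−e_prev≈-4.096123; u=2·(-2.696904)+1/4·3.014814+0·(-4.096123)≈-4.640105; next y=2/5·1.696904+1/4·(-4.640105)≈-0.481265
n=4: y≈-0.481265, sp=-1, e=sp−y≈-0.518735; I≈2.496079, D=e−e_prev≈2.178169; u=2·(-0.518735)+1/4·2.496079+0·2.178169≈-0.413451; next y=2/5·(-0.481265)+1/4·(-0.413451)≈-0.295869
n=5: y≈-0.295869, sp=-1, e=sp−y≈-0.704131; I≈1.791948, D=e−e_prev≈-0.185396; u=2·(-0.704131)+1/4·1.791948+0·(-0.185396)≈-0.960276; next y=2/5·(-0.295869)+1/4·(-0.960276)≈-0.358416
n=6: y≈-0.358416, sp=-1, e=sp−y≈-0.641584; I≈1.150364, D=e−e_prev≈0.062548; u=2·(-0.641584)+1/4·1.150364+0·0.062548≈-0.995576; next y=2/5·(-0.358416)+1/4·(-0.995576)≈-0.392261
n=7: y≈-0.392261, sp=-1, e=sp−y≈-0.607739; I≈0.542625, D=e−e_prev≈0.033844; u=2·(-0.607739)+1/4·0.542625+0·0.033844≈-1.079823; next y=2/5·(-0.392261)+1/4·(-1.079823)≈-0.426860
n=8: y≈-0.426860, sp=-1, e=sp−y≈-0.573140; I≈-0.030515, D=e−e_prev≈0.034599; u=2·(-0.573140)+1/4·(-0.030515)+0·0.034599≈-1.153909; next y=2/5·(-0.426860)+1/4·(-1.153909)≈-0.459221
n=9: y≈-0.459221, sp=-1, e=sp−y≈-0.540779; I≈-0.571294, D=e−e_prev≈0.032361; u=2·(-0.540779)+1/4·(-0.571294)+0·0.032361≈-1.224381; next y=2/5·(-0.459221)+1/4·(-1.224381)≈-0.489784
n=10: y≈-0.489784, sp=-1, e=sp−y≈-0.510216; I≈-1.081510, D=e−e_prev≈0.030563; u=2·(-0.510216)+1/4·(-1.081510)+0·0.030563≈-1.290810; next y=2/5·(-0.489784)+1/4·(-1.290810)≈-0.518616

0 3 6.750 0.000
1 3 3.703 1.688
2 3 4.226 1.601
3 -1 -4.640 1.697
4 -1 -0.413 -0.481
5 -1 -0.960 -0.296
6 -1 -0.996 -0.358
7 -1 -1.080 -0.392
8 -1 -1.154 -0.427
9 -1 -1.224 -0.459
10 -1 -1.291 -0.490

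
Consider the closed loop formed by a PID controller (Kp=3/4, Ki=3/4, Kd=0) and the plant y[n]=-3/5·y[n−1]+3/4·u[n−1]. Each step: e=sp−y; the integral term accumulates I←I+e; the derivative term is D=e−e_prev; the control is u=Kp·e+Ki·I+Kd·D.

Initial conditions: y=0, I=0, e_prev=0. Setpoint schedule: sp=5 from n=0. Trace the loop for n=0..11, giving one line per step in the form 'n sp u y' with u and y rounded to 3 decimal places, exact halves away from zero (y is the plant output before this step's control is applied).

0 5 7.500 0.000
1 5 2.813 5.625
2 5 12.680 -1.266
3 5 0.077 10.269
4 5 20.684 -6.104
5 5 -8.907 19.176
6 5 36.503 -18.186
7 5 -30.819 38.289
8 5 70.779 -46.088
9 5 -81.142 80.737
10 5 147.109 -109.299
11 5 -194.982 175.911

(exact arithmetic carried between steps; '≈' marks a value shown rounded to 6 d.p. or computed from one; I and e_prev carry over from the previous line; the table rounds u and y to 3 d.p., halves away from zero)
n=0: y=0, sp=5, e=sp−y=5; I=5, D=e−e_prev=5; u=3/4·5+3/4·5+0·5=7.5; next y=-3/5·0+3/4·7.5=5.625
n=1: y=5.625, sp=5, e=sp−y=-0.625; I=4.375, D=e−e_prev=-5.625; u=3/4·(-0.625)+3/4·4.375+0·(-5.625)=2.8125; next y=-3/5·5.625+3/4·2.8125=-1.265625
n=2: y=-1.265625, sp=5, e=sp−y=6.265625; I=10.640625, D=e−e_prev=6.890625; u=3/4·6.265625+3/4·10.640625+0·6.890625≈12.679688; next y=-3/5·(-1.265625)+3/4·12.679688≈10.269141
n=3: y≈10.269141, sp=5, e=sp−y≈-5.269141; I≈5.371484, D=e−e_prev≈-11.534766; u=3/4·(-5.269141)+3/4·5.371484+0·(-11.534766)≈0.076758; next y=-3/5·10.269141+3/4·0.076758≈-6.103916
n=4: y≈-6.103916, sp=5, e=sp−y≈11.103916; I≈16.475400, D=e−e_prev≈16.373057; u=3/4·11.103916+3/4·16.475400+0·16.373057≈20.684487; next y=-3/5·(-6.103916)+3/4·20.684487≈19.175715
n=5: y≈19.175715, sp=5, e=sp−y≈-14.175715; I≈2.299685, D=e−e_prev≈-25.279631; u=3/4·(-14.175715)+3/4·2.299685+0·(-25.279631)≈-8.907022; next y=-3/5·19.175715+3/4·(-8.907022)≈-18.185696
n=6: y≈-18.185696, sp=5, e=sp−y≈23.185696; I≈25.485381, D=e−e_prev≈37.361411; u=3/4·23.185696+3/4·25.485381+0·37.361411≈36.503308; next y=-3/5·(-18.185696)+3/4·36.503308≈38.288898
n=7: y≈38.288898, sp=5, e=sp−y≈-33.288898; I≈-7.803517, D=e−e_prev≈-56.474594; u=3/4·(-33.288898)+3/4·(-7.803517)+0·(-56.474594)≈-30.819312; next y=-3/5·38.288898+3/4·(-30.819312)≈-46.087823
n=8: y≈-46.087823, sp=5, e=sp−y≈51.087823; I≈43.284305, D=e−e_prev≈84.376721; u=3/4·51.087823+3/4·43.284305+0·84.376721≈70.779096; next y=-3/5·(-46.087823)+3/4·70.779096≈80.737016
n=9: y≈80.737016, sp=5, e=sp−y≈-75.737016; I≈-32.452710, D=e−e_prev≈-126.824838; u=3/4·(-75.737016)+3/4·(-32.452710)+0·(-126.824838)≈-81.142294; next y=-3/5·80.737016+3/4·(-81.142294)≈-109.298930
n=10: y≈-109.298930, sp=5, e=sp−y≈114.298930; I≈81.846220, D=e−e_prev≈190.035946; u=3/4·114.298930+3/4·81.846220+0·190.035946≈147.108863; next y=-3/5·(-109.298930)+3/4·147.108863≈175.911005
n=11: y≈175.911005, sp=5, e=sp−y≈-170.911005; I≈-89.064785, D=e−e_prev≈-285.209935; u=3/4·(-170.911005)+3/4·(-89.064785)+0·(-285.209935)≈-194.981842; next y=-3/5·175.911005+3/4·(-194.981842)≈-251.782985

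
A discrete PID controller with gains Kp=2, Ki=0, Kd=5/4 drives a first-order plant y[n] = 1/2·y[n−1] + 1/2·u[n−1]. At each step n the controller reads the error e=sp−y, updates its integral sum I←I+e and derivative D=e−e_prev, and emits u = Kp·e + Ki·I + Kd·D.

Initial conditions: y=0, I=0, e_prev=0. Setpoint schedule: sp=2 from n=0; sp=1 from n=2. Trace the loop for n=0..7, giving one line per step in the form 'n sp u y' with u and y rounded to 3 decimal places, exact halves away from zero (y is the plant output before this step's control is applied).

0 2 6.500 0.000
1 2 -6.563 3.250
2 1 10.195 -1.656
3 1 -13.946 4.270
4 1 23.062 -4.838
5 1 -33.661 9.112
6 1 53.282 -12.275
7 1 -79.980 20.504

(exact arithmetic carried between steps; '≈' marks a value shown rounded to 6 d.p. or computed from one; I and e_prev carry over from the previous line; the table rounds u and y to 3 d.p., halves away from zero)
n=0: y=0, sp=2, e=sp−y=2; I=2, D=e−e_prev=2; u=2·2+0·2+5/4·2=6.5; next y=1/2·0+1/2·6.5=3.25
n=1: y=3.25, sp=2, e=sp−y=-1.25; I=0.75, D=e−e_prev=-3.25; u=2·(-1.25)+0·0.75+5/4·(-3.25)=-6.5625; next y=1/2·3.25+1/2·(-6.5625)=-1.65625
n=2: y=-1.65625, sp=1, e=sp−y=2.65625; I=3.40625, D=e−e_prev=3.90625; u=2·2.65625+0·3.40625+5/4·3.90625≈10.195313; next y=1/2·(-1.65625)+1/2·10.195313≈4.269531
n=3: y≈4.269531, sp=1, e=sp−y≈-3.269531; I≈0.136719, D=e−e_prev≈-5.925781; u=2·(-3.269531)+0·0.136719+5/4·(-5.925781)≈-13.946289; next y=1/2·4.269531+1/2·(-13.946289)≈-4.838379
n=4: y≈-4.838379, sp=1, e=sp−y≈5.838379; I≈5.975098, D=e−e_prev≈9.107910; u=2·5.838379+0·5.975098+5/4·9.107910≈23.061646; next y=1/2·(-4.838379)+1/2·23.061646≈9.111633
n=5: y≈9.111633, sp=1, e=sp−y≈-8.111633; I≈-2.136536, D=e−e_prev≈-13.950012; u=2·(-8.111633)+0·(-2.136536)+5/4·(-13.950012)≈-33.660782; next y=1/2·9.111633+1/2·(-33.660782)≈-12.274574
n=6: y≈-12.274574, sp=1, e=sp−y≈13.274574; I≈11.138039, D=e−e_prev≈21.386208; u=2·13.274574+0·11.138039+5/4·21.386208≈53.281908; next y=1/2·(-12.274574)+1/2·53.281908≈20.503667
n=7: y≈20.503667, sp=1, e=sp−y≈-19.503667; I≈-8.365628, D=e−e_prev≈-32.778241; u=2·(-19.503667)+0·(-8.365628)+5/4·(-32.778241)≈-79.980135; next y=1/2·20.503667+1/2·(-79.980135)≈-29.738234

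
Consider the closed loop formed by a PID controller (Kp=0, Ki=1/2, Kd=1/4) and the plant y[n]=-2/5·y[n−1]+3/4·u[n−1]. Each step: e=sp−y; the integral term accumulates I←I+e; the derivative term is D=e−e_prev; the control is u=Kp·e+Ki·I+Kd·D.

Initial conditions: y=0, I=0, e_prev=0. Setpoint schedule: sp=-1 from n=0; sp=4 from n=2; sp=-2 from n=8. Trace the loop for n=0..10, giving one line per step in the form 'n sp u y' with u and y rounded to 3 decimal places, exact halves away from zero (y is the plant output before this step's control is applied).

(exact arithmetic carried between steps; '≈' marks a value shown rounded to 6 d.p. or computed from one; I and e_prev carry over from the previous line; the table rounds u and y to 3 d.p., halves away from zero)
n=0: y=0, sp=-1, e=sp−y=-1; I=-1, D=e−e_prev=-1; u=0·(-1)+1/2·(-1)+1/4·(-1)=-0.75; next y=-2/5·0+3/4·(-0.75)=-0.5625
n=1: y=-0.5625, sp=-1, e=sp−y=-0.4375; I=-1.4375, D=e−e_prev=0.5625; u=0·(-0.4375)+1/2·(-1.4375)+1/4·0.5625=-0.578125; next y=-2/5·(-0.5625)+3/4·(-0.578125)≈-0.208594
n=2: y≈-0.208594, sp=4, e=sp−y≈4.208594; I≈2.771094, D=e−e_prev≈4.646094; u=0·4.208594+1/2·2.771094+1/4·4.646094≈2.547070; next y=-2/5·(-0.208594)+3/4·2.547070≈1.993740
n=3: y≈1.993740, sp=4, e=sp−y≈2.006260; I≈4.777354, D=e−e_prev≈-2.202334; u=0·2.006260+1/2·4.777354+1/4·(-2.202334)≈1.838093; next y=-2/5·1.993740+3/4·1.838093≈0.581074
n=4: y≈0.581074, sp=4, e=sp−y≈3.418926; I≈8.196280, D=e−e_prev≈1.412666; u=0·3.418926+1/2·8.196280+1/4·1.412666≈4.451306; next y=-2/5·0.581074+3/4·4.451306≈3.106050
n=5: y≈3.106050, sp=4, e=sp−y≈0.893950; I≈9.090229, D=e−e_prev≈-2.524976; u=0·0.893950+1/2·9.090229+1/4·(-2.524976)≈3.913871; next y=-2/5·3.106050+3/4·3.913871≈1.692983
n=6: y≈1.692983, sp=4, e=sp−y≈2.307017; I≈11.397247, D=e−e_prev≈1.413067; u=0·2.307017+1/2·11.397247+1/4·1.413067≈6.051890; next y=-2/5·1.692983+3/4·6.051890≈3.861724
n=7: y≈3.861724, sp=4, e=sp−y≈0.138276; I≈11.535522, D=e−e_prev≈-2.168742; u=0·0.138276+1/2·11.535522+1/4·(-2.168742)≈5.225576; next y=-2/5·3.861724+3/4·5.225576≈2.374492
n=8: y≈2.374492, sp=-2, e=sp−y≈-4.374492; I≈7.161030, D=e−e_prev≈-4.512767; u=0·(-4.374492)+1/2·7.161030+1/4·(-4.512767)≈2.452323; next y=-2/5·2.374492+3/4·2.452323≈0.889446
n=9: y≈0.889446, sp=-2, e=sp−y≈-2.889446; I≈4.271585, D=e−e_prev≈1.485046; u=0·(-2.889446)+1/2·4.271585+1/4·1.485046≈2.507054; next y=-2/5·0.889446+3/4·2.507054≈1.524512
n=10: y≈1.524512, sp=-2, e=sp−y≈-3.524512; I≈0.747072, D=e−e_prev≈-0.635066; u=0·(-3.524512)+1/2·0.747072+1/4·(-0.635066)≈0.214770; next y=-2/5·1.524512+3/4·0.214770≈-0.448728

0 -1 -0.750 0.000
1 -1 -0.578 -0.563
2 4 2.547 -0.209
3 4 1.838 1.994
4 4 4.451 0.581
5 4 3.914 3.106
6 4 6.052 1.693
7 4 5.226 3.862
8 -2 2.452 2.374
9 -2 2.507 0.889
10 -2 0.215 1.525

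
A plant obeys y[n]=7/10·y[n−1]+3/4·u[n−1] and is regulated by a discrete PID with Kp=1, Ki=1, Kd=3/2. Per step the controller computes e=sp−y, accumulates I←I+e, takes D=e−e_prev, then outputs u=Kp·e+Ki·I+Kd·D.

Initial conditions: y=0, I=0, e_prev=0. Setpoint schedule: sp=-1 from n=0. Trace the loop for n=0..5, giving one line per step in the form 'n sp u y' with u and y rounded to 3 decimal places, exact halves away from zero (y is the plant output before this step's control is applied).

0 -1 -3.500 0.000
1 -1 6.188 -2.625
2 -1 -15.123 2.803
3 -1 31.858 -9.380
4 -1 -71.513 17.327
5 -1 156.137 -41.506

(exact arithmetic carried between steps; '≈' marks a value shown rounded to 6 d.p. or computed from one; I and e_prev carry over from the previous line; the table rounds u and y to 3 d.p., halves away from zero)
n=0: y=0, sp=-1, e=sp−y=-1; I=-1, D=e−e_prev=-1; u=1·(-1)+1·(-1)+3/2·(-1)=-3.5; next y=7/10·0+3/4·(-3.5)=-2.625
n=1: y=-2.625, sp=-1, e=sp−y=1.625; I=0.625, D=e−e_prev=2.625; u=1·1.625+1·0.625+3/2·2.625=6.1875; next y=7/10·(-2.625)+3/4·6.1875=2.803125
n=2: y=2.803125, sp=-1, e=sp−y=-3.803125; I=-3.178125, D=e−e_prev=-5.428125; u=1·(-3.803125)+1·(-3.178125)+3/2·(-5.428125)≈-15.123438; next y=7/10·2.803125+3/4·(-15.123438)≈-9.380391
n=3: y≈-9.380391, sp=-1, e=sp−y≈8.380391; I≈5.202266, D=e−e_prev≈12.183516; u=1·8.380391+1·5.202266+3/2·12.183516≈31.857930; next y=7/10·(-9.380391)+3/4·31.857930≈17.327174
n=4: y≈17.327174, sp=-1, e=sp−y≈-18.327174; I≈-13.124908, D=e−e_prev≈-26.707564; u=1·(-18.327174)+1·(-13.124908)+3/2·(-26.707564)≈-71.513429; next y=7/10·17.327174+3/4·(-71.513429)≈-41.506050
n=5: y≈-41.506050, sp=-1, e=sp−y≈40.506050; I≈27.381142, D=e−e_prev≈58.833224; u=1·40.506050+1·27.381142+3/2·58.833224≈156.137027; next y=7/10·(-41.506050)+3/4·156.137027≈88.048535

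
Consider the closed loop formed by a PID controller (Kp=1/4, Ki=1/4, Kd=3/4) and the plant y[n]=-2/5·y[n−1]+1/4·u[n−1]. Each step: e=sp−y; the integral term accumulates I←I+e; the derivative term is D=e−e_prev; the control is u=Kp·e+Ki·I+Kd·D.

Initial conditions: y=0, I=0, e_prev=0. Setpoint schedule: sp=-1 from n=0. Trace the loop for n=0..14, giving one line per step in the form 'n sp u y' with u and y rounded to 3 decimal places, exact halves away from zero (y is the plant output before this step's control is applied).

(exact arithmetic carried between steps; '≈' marks a value shown rounded to 6 d.p. or computed from one; I and e_prev carry over from the previous line; the table rounds u and y to 3 d.p., halves away from zero)
n=0: y=0, sp=-1, e=sp−y=-1; I=-1, D=e−e_prev=-1; u=1/4·(-1)+1/4·(-1)+3/4·(-1)=-1.25; next y=-2/5·0+1/4·(-1.25)=-0.3125
n=1: y=-0.3125, sp=-1, e=sp−y=-0.6875; I=-1.6875, D=e−e_prev=0.3125; u=1/4·(-0.6875)+1/4·(-1.6875)+3/4·0.3125=-0.359375; next y=-2/5·(-0.3125)+1/4·(-0.359375)≈0.035156
n=2: y≈0.035156, sp=-1, e=sp−y≈-1.035156; I≈-2.722656, D=e−e_prev≈-0.347656; u=1/4·(-1.035156)+1/4·(-2.722656)+3/4·(-0.347656)≈-1.200195; next y=-2/5·0.035156+1/4·(-1.200195)≈-0.314111
n=3: y≈-0.314111, sp=-1, e=sp−y≈-0.685889; I≈-3.408545, D=e−e_prev≈0.349268; u=1/4·(-0.685889)+1/4·(-3.408545)+3/4·0.349268≈-0.761658; next y=-2/5·(-0.314111)+1/4·(-0.761658)≈-0.064770
n=4: y≈-0.064770, sp=-1, e=sp−y≈-0.935230; I≈-4.343775, D=e−e_prev≈-0.249341; u=1/4·(-0.935230)+1/4·(-4.343775)+3/4·(-0.249341)≈-1.506757; next y=-2/5·(-0.064770)+1/4·(-1.506757)≈-0.350781
n=5: y≈-0.350781, sp=-1, e=sp−y≈-0.649219; I≈-4.992994, D=e−e_prev≈0.286011; u=1/4·(-0.649219)+1/4·(-4.992994)+3/4·0.286011≈-1.196044; next y=-2/5·(-0.350781)+1/4·(-1.196044)≈-0.158699
n=6: y≈-0.158699, sp=-1, e=sp−y≈-0.841301; I≈-5.834295, D=e−e_prev≈-0.192083; u=1/4·(-0.841301)+1/4·(-5.834295)+3/4·(-0.192083)≈-1.812961; next y=-2/5·(-0.158699)+1/4·(-1.812961)≈-0.389761
n=7: y≈-0.389761, sp=-1, e=sp−y≈-0.610239; I≈-6.444534, D=e−e_prev≈0.231062; u=1/4·(-0.610239)+1/4·(-6.444534)+3/4·0.231062≈-1.590397; next y=-2/5·(-0.389761)+1/4·(-1.590397)≈-0.241695
n=8: y≈-0.241695, sp=-1, e=sp−y≈-0.758305; I≈-7.202839, D=e−e_prev≈-0.148066; u=1/4·(-0.758305)+1/4·(-7.202839)+3/4·(-0.148066)≈-2.101336; next y=-2/5·(-0.241695)+1/4·(-2.101336)≈-0.428656
n=9: y≈-0.428656, sp=-1, e=sp−y≈-0.571344; I≈-7.774183, D=e−e_prev≈0.186961; u=1/4·(-0.571344)+1/4·(-7.774183)+3/4·0.186961≈-1.946161; next y=-2/5·(-0.428656)+1/4·(-1.946161)≈-0.315078
n=10: y≈-0.315078, sp=-1, e=sp−y≈-0.684922; I≈-8.459106, D=e−e_prev≈-0.113578; u=1/4·(-0.684922)+1/4·(-8.459106)+3/4·(-0.113578)≈-2.371191; next y=-2/5·(-0.315078)+1/4·(-2.371191)≈-0.466767
n=11: y≈-0.466767, sp=-1, e=sp−y≈-0.533233; I≈-8.992339, D=e−e_prev≈0.151689; u=1/4·(-0.533233)+1/4·(-8.992339)+3/4·0.151689≈-2.267627; next y=-2/5·(-0.466767)+1/4·(-2.267627)≈-0.380200
n=12: y≈-0.380200, sp=-1, e=sp−y≈-0.619800; I≈-9.612139, D=e−e_prev≈-0.086566; u=1/4·(-0.619800)+1/4·(-9.612139)+3/4·(-0.086566)≈-2.622910; next y=-2/5·(-0.380200)+1/4·(-2.622910)≈-0.503647
n=13: y≈-0.503647, sp=-1, e=sp−y≈-0.496353; I≈-10.108492, D=e−e_prev≈0.123447; u=1/4·(-0.496353)+1/4·(-10.108492)+3/4·0.123447≈-2.558626; next y=-2/5·(-0.503647)+1/4·(-2.558626)≈-0.438197
n=14: y≈-0.438197, sp=-1, e=sp−y≈-0.561803; I≈-10.670294, D=e−e_prev≈-0.065450; u=1/4·(-0.561803)+1/4·(-10.670294)+3/4·(-0.065450)≈-2.857112; next y=-2/5·(-0.438197)+1/4·(-2.857112)≈-0.538999

0 -1 -1.250 0.000
1 -1 -0.359 -0.313
2 -1 -1.200 0.035
3 -1 -0.762 -0.314
4 -1 -1.507 -0.065
5 -1 -1.196 -0.351
6 -1 -1.813 -0.159
7 -1 -1.590 -0.390
8 -1 -2.101 -0.242
9 -1 -1.946 -0.429
10 -1 -2.371 -0.315
11 -1 -2.268 -0.467
12 -1 -2.623 -0.380
13 -1 -2.559 -0.504
14 -1 -2.857 -0.438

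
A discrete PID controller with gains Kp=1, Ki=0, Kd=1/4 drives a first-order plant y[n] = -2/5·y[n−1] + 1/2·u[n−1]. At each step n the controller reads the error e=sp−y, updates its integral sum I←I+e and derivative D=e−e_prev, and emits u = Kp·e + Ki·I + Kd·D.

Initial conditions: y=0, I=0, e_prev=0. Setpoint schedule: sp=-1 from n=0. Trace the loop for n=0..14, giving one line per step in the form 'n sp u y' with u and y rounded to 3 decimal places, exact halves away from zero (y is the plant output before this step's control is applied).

(exact arithmetic carried between steps; '≈' marks a value shown rounded to 6 d.p. or computed from one; I and e_prev carry over from the previous line; the table rounds u and y to 3 d.p., halves away from zero)
n=0: y=0, sp=-1, e=sp−y=-1; I=-1, D=e−e_prev=-1; u=1·(-1)+0·(-1)+1/4·(-1)=-1.25; next y=-2/5·0+1/2·(-1.25)=-0.625
n=1: y=-0.625, sp=-1, e=sp−y=-0.375; I=-1.375, D=e−e_prev=0.625; u=1·(-0.375)+0·(-1.375)+1/4·0.625=-0.21875; next y=-2/5·(-0.625)+1/2·(-0.21875)=0.140625
n=2: y=0.140625, sp=-1, e=sp−y=-1.140625; I=-2.515625, D=e−e_prev=-0.765625; u=1·(-1.140625)+0·(-2.515625)+1/4·(-0.765625)≈-1.332031; next y=-2/5·0.140625+1/2·(-1.332031)≈-0.722266
n=3: y≈-0.722266, sp=-1, e=sp−y≈-0.277734; I≈-2.793359, D=e−e_prev≈0.862891; u=1·(-0.277734)+0·(-2.793359)+1/4·0.862891≈-0.062012; next y=-2/5·(-0.722266)+1/2·(-0.062012)≈0.257900
n=4: y≈0.257900, sp=-1, e=sp−y≈-1.257900; I≈-4.051260, D=e−e_prev≈-0.980166; u=1·(-1.257900)+0·(-4.051260)+1/4·(-0.980166)≈-1.502942; next y=-2/5·0.257900+1/2·(-1.502942)≈-0.854631
n=5: y≈-0.854631, sp=-1, e=sp−y≈-0.145369; I≈-4.196629, D=e−e_prev≈1.112531; u=1·(-0.145369)+0·(-4.196629)+1/4·1.112531≈0.132764; next y=-2/5·(-0.854631)+1/2·0.132764≈0.408234
n=6: y≈0.408234, sp=-1, e=sp−y≈-1.408234; I≈-5.604863, D=e−e_prev≈-1.262866; u=1·(-1.408234)+0·(-5.604863)+1/4·(-1.262866)≈-1.723951; next y=-2/5·0.408234+1/2·(-1.723951)≈-1.025269
n=7: y≈-1.025269, sp=-1, e=sp−y≈0.025269; I≈-5.579594, D=e−e_prev≈1.433504; u=1·0.025269+0·(-5.579594)+1/4·1.433504≈0.383645; next y=-2/5·(-1.025269)+1/2·0.383645≈0.601930
n=8: y≈0.601930, sp=-1, e=sp−y≈-1.601930; I≈-7.181524, D=e−e_prev≈-1.627199; u=1·(-1.601930)+0·(-7.181524)+1/4·(-1.627199)≈-2.008730; next y=-2/5·0.601930+1/2·(-2.008730)≈-1.245137
n=9: y≈-1.245137, sp=-1, e=sp−y≈0.245137; I≈-6.936387, D=e−e_prev≈1.847067; u=1·0.245137+0·(-6.936387)+1/4·1.847067≈0.706904; next y=-2/5·(-1.245137)+1/2·0.706904≈0.851507
n=10: y≈0.851507, sp=-1, e=sp−y≈-1.851507; I≈-8.787894, D=e−e_prev≈-2.096644; u=1·(-1.851507)+0·(-8.787894)+1/4·(-2.096644)≈-2.375668; next y=-2/5·0.851507+1/2·(-2.375668)≈-1.528437
n=11: y≈-1.528437, sp=-1, e=sp−y≈0.528437; I≈-8.259457, D=e−e_prev≈2.379943; u=1·0.528437+0·(-8.259457)+1/4·2.379943≈1.123422; next y=-2/5·(-1.528437)+1/2·1.123422≈1.173086
n=12: y≈1.173086, sp=-1, e=sp−y≈-2.173086; I≈-10.432543, D=e−e_prev≈-2.701523; u=1·(-2.173086)+0·(-10.432543)+1/4·(-2.701523)≈-2.848467; next y=-2/5·1.173086+1/2·(-2.848467)≈-1.893468
n=13: y≈-1.893468, sp=-1, e=sp−y≈0.893468; I≈-9.539075, D=e−e_prev≈3.066554; u=1·0.893468+0·(-9.539075)+1/4·3.066554≈1.660106; next y=-2/5·(-1.893468)+1/2·1.660106≈1.587440
n=14: y≈1.587440, sp=-1, e=sp−y≈-2.587440; I≈-12.126516, D=e−e_prev≈-3.480908; u=1·(-2.587440)+0·(-12.126516)+1/4·(-3.480908)≈-3.457667; next y=-2/5·1.587440+1/2·(-3.457667)≈-2.363810

0 -1 -1.250 0.000
1 -1 -0.219 -0.625
2 -1 -1.332 0.141
3 -1 -0.062 -0.722
4 -1 -1.503 0.258
5 -1 0.133 -0.855
6 -1 -1.724 0.408
7 -1 0.384 -1.025
8 -1 -2.009 0.602
9 -1 0.707 -1.245
10 -1 -2.376 0.852
11 -1 1.123 -1.528
12 -1 -2.848 1.173
13 -1 1.660 -1.893
14 -1 -3.458 1.587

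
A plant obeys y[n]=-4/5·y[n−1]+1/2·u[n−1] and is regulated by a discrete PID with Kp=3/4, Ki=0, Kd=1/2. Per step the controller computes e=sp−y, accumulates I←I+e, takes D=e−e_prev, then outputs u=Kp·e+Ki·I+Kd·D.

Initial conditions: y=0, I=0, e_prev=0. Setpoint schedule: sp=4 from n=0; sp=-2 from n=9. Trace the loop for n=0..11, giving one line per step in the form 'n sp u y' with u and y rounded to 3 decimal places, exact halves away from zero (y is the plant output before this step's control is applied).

(exact arithmetic carried between steps; '≈' marks a value shown rounded to 6 d.p. or computed from one; I and e_prev carry over from the previous line; the table rounds u and y to 3 d.p., halves away from zero)
n=0: y=0, sp=4, e=sp−y=4; I=4, D=e−e_prev=4; u=3/4·4+0·4+1/2·4=5; next y=-4/5·0+1/2·5=2.5
n=1: y=2.5, sp=4, e=sp−y=1.5; I=5.5, D=e−e_prev=-2.5; u=3/4·1.5+0·5.5+1/2·(-2.5)=-0.125; next y=-4/5·2.5+1/2·(-0.125)=-2.0625
n=2: y=-2.0625, sp=4, e=sp−y=6.0625; I=11.5625, D=e−e_prev=4.5625; u=3/4·6.0625+0·11.5625+1/2·4.5625=6.828125; next y=-4/5·(-2.0625)+1/2·6.828125≈5.064063
n=3: y≈5.064063, sp=4, e=sp−y≈-1.064063; I≈10.498438, D=e−e_prev≈-7.126563; u=3/4·(-1.064063)+0·10.498438+1/2·(-7.126563)≈-4.361328; next y=-4/5·5.064063+1/2·(-4.361328)≈-6.231914
n=4: y≈-6.231914, sp=4, e=sp−y≈10.231914; I≈20.730352, D=e−e_prev≈11.295977; u=3/4·10.231914+0·20.730352+1/2·11.295977≈13.321924; next y=-4/5·(-6.231914)+1/2·13.321924≈11.646493
n=5: y≈11.646493, sp=4, e=sp−y≈-7.646493; I≈13.083858, D=e−e_prev≈-17.878407; u=3/4·(-7.646493)+0·13.083858+1/2·(-17.878407)≈-14.674073; next y=-4/5·11.646493+1/2·(-14.674073)≈-16.654231
n=6: y≈-16.654231, sp=4, e=sp−y≈20.654231; I≈33.738090, D=e−e_prev≈28.300724; u=3/4·20.654231+0·33.738090+1/2·28.300724≈29.641036; next y=-4/5·(-16.654231)+1/2·29.641036≈28.143903
n=7: y≈28.143903, sp=4, e=sp−y≈-24.143903; I≈9.594187, D=e−e_prev≈-44.798134; u=3/4·(-24.143903)+0·9.594187+1/2·(-44.798134)≈-40.506994; next y=-4/5·28.143903+1/2·(-40.506994)≈-42.768619
n=8: y≈-42.768619, sp=4, e=sp−y≈46.768619; I≈56.362806, D=e−e_prev≈70.912522; u=3/4·46.768619+0·56.362806+1/2·70.912522≈70.532726; next y=-4/5·(-42.768619)+1/2·70.532726≈69.481258
n=9: y≈69.481258, sp=-2, e=sp−y≈-71.481258; I≈-15.118452, D=e−e_prev≈-118.249878; u=3/4·(-71.481258)+0·(-15.118452)+1/2·(-118.249878)≈-112.735883; next y=-4/5·69.481258+1/2·(-112.735883)≈-111.952948
n=10: y≈-111.952948, sp=-2, e=sp−y≈109.952948; I≈94.834496, D=e−e_prev≈181.434206; u=3/4·109.952948+0·94.834496+1/2·181.434206≈173.181814; next y=-4/5·(-111.952948)+1/2·173.181814≈176.153265
n=11: y≈176.153265, sp=-2, e=sp−y≈-178.153265; I≈-83.318770, D=e−e_prev≈-288.106213; u=3/4·(-178.153265)+0·(-83.318770)+1/2·(-288.106213)≈-277.668056; next y=-4/5·176.153265+1/2·(-277.668056)≈-279.756640

0 4 5.000 0.000
1 4 -0.125 2.500
2 4 6.828 -2.063
3 4 -4.361 5.064
4 4 13.322 -6.232
5 4 -14.674 11.646
6 4 29.641 -16.654
7 4 -40.507 28.144
8 4 70.533 -42.769
9 -2 -112.736 69.481
10 -2 173.182 -111.953
11 -2 -277.668 176.153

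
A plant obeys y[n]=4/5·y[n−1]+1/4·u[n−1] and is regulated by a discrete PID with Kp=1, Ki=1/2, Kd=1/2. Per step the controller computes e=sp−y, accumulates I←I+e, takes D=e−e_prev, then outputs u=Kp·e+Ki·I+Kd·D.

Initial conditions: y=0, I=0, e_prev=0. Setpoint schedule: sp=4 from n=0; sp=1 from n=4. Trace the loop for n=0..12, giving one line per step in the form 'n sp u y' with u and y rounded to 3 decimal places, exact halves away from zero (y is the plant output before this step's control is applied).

(exact arithmetic carried between steps; '≈' marks a value shown rounded to 6 d.p. or computed from one; I and e_prev carry over from the previous line; the table rounds u and y to 3 d.p., halves away from zero)
n=0: y=0, sp=4, e=sp−y=4; I=4, D=e−e_prev=4; u=1·4+1/2·4+1/2·4=8; next y=4/5·0+1/4·8=2
n=1: y=2, sp=4, e=sp−y=2; I=6, D=e−e_prev=-2; u=1·2+1/2·6+1/2·(-2)=4; next y=4/5·2+1/4·4=2.6
n=2: y=2.6, sp=4, e=sp−y=1.4; I=7.4, D=e−e_prev=-0.6; u=1·1.4+1/2·7.4+1/2·(-0.6)=4.8; next y=4/5·2.6+1/4·4.8=3.28
n=3: y=3.28, sp=4, e=sp−y=0.72; I=8.12, D=e−e_prev=-0.68; u=1·0.72+1/2·8.12+1/2·(-0.68)=4.44; next y=4/5·3.28+1/4·4.44=3.734
n=4: y=3.734, sp=1, e=sp−y=-2.734; I=5.386, D=e−e_prev=-3.454; u=1·(-2.734)+1/2·5.386+1/2·(-3.454)=-1.768; next y=4/5·3.734+1/4·(-1.768)=2.5452
n=5: y=2.5452, sp=1, e=sp−y=-1.5452; I=3.8408, D=e−e_prev=1.1888; u=1·(-1.5452)+1/2·3.8408+1/2·1.1888=0.9696; next y=4/5·2.5452+1/4·0.9696=2.27856
n=6: y=2.27856, sp=1, e=sp−y=-1.27856; I=2.56224, D=e−e_prev=0.26664; u=1·(-1.27856)+1/2·2.56224+1/2·0.26664=0.13588; next y=4/5·2.27856+1/4·0.13588=1.856818
n=7: y=1.856818, sp=1, e=sp−y=-0.856818; I=1.705422, D=e−e_prev=0.421742; u=1·(-0.856818)+1/2·1.705422+1/2·0.421742=0.206764; next y=4/5·1.856818+1/4·0.206764≈1.537145
n=8: y≈1.537145, sp=1, e=sp−y≈-0.537145; I≈1.168277, D=e−e_prev≈0.319673; u=1·(-0.537145)+1/2·1.168277+1/2·0.319673≈0.206829; next y=4/5·1.537145+1/4·0.206829≈1.281424
n=9: y≈1.281424, sp=1, e=sp−y≈-0.281424; I≈0.886853, D=e−e_prev≈0.255722; u=1·(-0.281424)+1/2·0.886853+1/2·0.255722≈0.289864; next y=4/5·1.281424+1/4·0.289864≈1.097605
n=10: y≈1.097605, sp=1, e=sp−y≈-0.097605; I≈0.789248, D=e−e_prev≈0.183819; u=1·(-0.097605)+1/2·0.789248+1/2·0.183819≈0.388929; next y=4/5·1.097605+1/4·0.388929≈0.975316
n=11: y≈0.975316, sp=1, e=sp−y≈0.024684; I≈0.813932, D=e−e_prev≈0.122289; u=1·0.024684+1/2·0.813932+1/2·0.122289≈0.492794; next y=4/5·0.975316+1/4·0.492794≈0.903451
n=12: y≈0.903451, sp=1, e=sp−y≈0.096549; I≈0.910481, D=e−e_prev≈0.071865; u=1·0.096549+1/2·0.910481+1/2·0.071865≈0.587721; next y=4/5·0.903451+1/4·0.587721≈0.869691

0 4 8.000 0.000
1 4 4.000 2.000
2 4 4.800 2.600
3 4 4.440 3.280
4 1 -1.768 3.734
5 1 0.970 2.545
6 1 0.136 2.279
7 1 0.207 1.857
8 1 0.207 1.537
9 1 0.290 1.281
10 1 0.389 1.098
11 1 0.493 0.975
12 1 0.588 0.903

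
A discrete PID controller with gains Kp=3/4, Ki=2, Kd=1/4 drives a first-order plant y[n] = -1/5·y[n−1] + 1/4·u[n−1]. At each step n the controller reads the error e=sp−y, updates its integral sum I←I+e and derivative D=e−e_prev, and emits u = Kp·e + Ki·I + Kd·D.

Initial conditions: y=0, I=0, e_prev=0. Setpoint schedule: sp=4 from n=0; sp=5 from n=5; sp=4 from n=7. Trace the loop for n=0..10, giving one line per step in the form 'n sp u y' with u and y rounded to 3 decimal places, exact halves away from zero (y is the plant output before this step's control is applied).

0 4 12.000 0.000
1 4 10.000 3.000
2 4 16.050 1.900
3 4 14.778 3.633
4 4 17.940 2.968
5 5 20.067 3.891
6 5 21.224 4.239
7 4 19.174 4.458
8 4 20.232 3.902
9 4 19.162 4.278
10 4 19.728 3.935

(exact arithmetic carried between steps; '≈' marks a value shown rounded to 6 d.p. or computed from one; I and e_prev carry over from the previous line; the table rounds u and y to 3 d.p., halves away from zero)
n=0: y=0, sp=4, e=sp−y=4; I=4, D=e−e_prev=4; u=3/4·4+2·4+1/4·4=12; next y=-1/5·0+1/4·12=3
n=1: y=3, sp=4, e=sp−y=1; I=5, D=e−e_prev=-3; u=3/4·1+2·5+1/4·(-3)=10; next y=-1/5·3+1/4·10=1.9
n=2: y=1.9, sp=4, e=sp−y=2.1; I=7.1, D=e−e_prev=1.1; u=3/4·2.1+2·7.1+1/4·1.1=16.05; next y=-1/5·1.9+1/4·16.05=3.6325
n=3: y=3.6325, sp=4, e=sp−y=0.3675; I=7.4675, D=e−e_prev=-1.7325; u=3/4·0.3675+2·7.4675+1/4·(-1.7325)=14.7775; next y=-1/5·3.6325+1/4·14.7775=2.967875
n=4: y=2.967875, sp=4, e=sp−y=1.032125; I=8.499625, D=e−e_prev=0.664625; u=3/4·1.032125+2·8.499625+1/4·0.664625=17.9395; next y=-1/5·2.967875+1/4·17.9395=3.8913
n=5: y=3.8913, sp=5, e=sp−y=1.1087; I=9.608325, D=e−e_prev=0.076575; u=3/4·1.1087+2·9.608325+1/4·0.076575≈20.067319; next y=-1/5·3.8913+1/4·20.067319≈4.238570
n=6: y≈4.238570, sp=5, e=sp−y≈0.761430; I≈10.369755, D=e−e_prev≈-0.347270; u=3/4·0.761430+2·10.369755+1/4·(-0.347270)≈21.223766; next y=-1/5·4.238570+1/4·21.223766≈4.458228
n=7: y≈4.458228, sp=4, e=sp−y≈-0.458228; I≈9.911528, D=e−e_prev≈-1.219658; u=3/4·(-0.458228)+2·9.911528+1/4·(-1.219658)≈19.174470; next y=-1/5·4.458228+1/4·19.174470≈3.901972
n=8: y≈3.901972, sp=4, e=sp−y≈0.098028; I≈10.009556, D=e−e_prev≈0.556255; u=3/4·0.098028+2·10.009556+1/4·0.556255≈20.231696; next y=-1/5·3.901972+1/4·20.231696≈4.277530
n=9: y≈4.277530, sp=4, e=sp−y≈-0.277530; I≈9.732026, D=e−e_prev≈-0.375558; u=3/4·(-0.277530)+2·9.732026+1/4·(-0.375558)≈19.162016; next y=-1/5·4.277530+1/4·19.162016≈3.934998
n=10: y≈3.934998, sp=4, e=sp−y≈0.065002; I≈9.797028, D=e−e_prev≈0.342532; u=3/4·0.065002+2·9.797028+1/4·0.342532≈19.728441; next y=-1/5·3.934998+1/4·19.728441≈4.145111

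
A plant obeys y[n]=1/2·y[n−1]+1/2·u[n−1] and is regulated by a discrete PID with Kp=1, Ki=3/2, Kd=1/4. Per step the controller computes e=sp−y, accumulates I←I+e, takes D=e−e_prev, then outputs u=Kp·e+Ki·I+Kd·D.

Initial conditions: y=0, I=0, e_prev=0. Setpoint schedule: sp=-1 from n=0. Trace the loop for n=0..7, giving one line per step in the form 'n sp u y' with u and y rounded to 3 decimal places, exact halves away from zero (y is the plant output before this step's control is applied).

(exact arithmetic carried between steps; '≈' marks a value shown rounded to 6 d.p. or computed from one; I and e_prev carry over from the previous line; the table rounds u and y to 3 d.p., halves away from zero)
n=0: y=0, sp=-1, e=sp−y=-1; I=-1, D=e−e_prev=-1; u=1·(-1)+3/2·(-1)+1/4·(-1)=-2.75; next y=1/2·0+1/2·(-2.75)=-1.375
n=1: y=-1.375, sp=-1, e=sp−y=0.375; I=-0.625, D=e−e_prev=1.375; u=1·0.375+3/2·(-0.625)+1/4·1.375=-0.21875; next y=1/2·(-1.375)+1/2·(-0.21875)=-0.796875
n=2: y=-0.796875, sp=-1, e=sp−y=-0.203125; I=-0.828125, D=e−e_prev=-0.578125; u=1·(-0.203125)+3/2·(-0.828125)+1/4·(-0.578125)≈-1.589844; next y=1/2·(-0.796875)+1/2·(-1.589844)≈-1.193359
n=3: y≈-1.193359, sp=-1, e=sp−y≈0.193359; I≈-0.634766, D=e−e_prev≈0.396484; u=1·0.193359+3/2·(-0.634766)+1/4·0.396484≈-0.659668; next y=1/2·(-1.193359)+1/2·(-0.659668)≈-0.926514
n=4: y≈-0.926514, sp=-1, e=sp−y≈-0.073486; I≈-0.708252, D=e−e_prev≈-0.266846; u=1·(-0.073486)+3/2·(-0.708252)+1/4·(-0.266846)≈-1.202576; next y=1/2·(-0.926514)+1/2·(-1.202576)≈-1.064545
n=5: y≈-1.064545, sp=-1, e=sp−y≈0.064545; I≈-0.643707, D=e−e_prev≈0.138031; u=1·0.064545+3/2·(-0.643707)+1/4·0.138031≈-0.866508; next y=1/2·(-1.064545)+1/2·(-0.866508)≈-0.965527
n=6: y≈-0.965527, sp=-1, e=sp−y≈-0.034473; I≈-0.678181, D=e−e_prev≈-0.099018; u=1·(-0.034473)+3/2·(-0.678181)+1/4·(-0.099018)≈-1.076499; next y=1/2·(-0.965527)+1/2·(-1.076499)≈-1.021013
n=7: y≈-1.021013, sp=-1, e=sp−y≈0.021013; I≈-0.657168, D=e−e_prev≈0.055486; u=1·0.021013+3/2·(-0.657168)+1/4·0.055486≈-0.950868; next y=1/2·(-1.021013)+1/2·(-0.950868)≈-0.985940

0 -1 -2.750 0.000
1 -1 -0.219 -1.375
2 -1 -1.590 -0.797
3 -1 -0.660 -1.193
4 -1 -1.203 -0.927
5 -1 -0.867 -1.065
6 -1 -1.076 -0.966
7 -1 -0.951 -1.021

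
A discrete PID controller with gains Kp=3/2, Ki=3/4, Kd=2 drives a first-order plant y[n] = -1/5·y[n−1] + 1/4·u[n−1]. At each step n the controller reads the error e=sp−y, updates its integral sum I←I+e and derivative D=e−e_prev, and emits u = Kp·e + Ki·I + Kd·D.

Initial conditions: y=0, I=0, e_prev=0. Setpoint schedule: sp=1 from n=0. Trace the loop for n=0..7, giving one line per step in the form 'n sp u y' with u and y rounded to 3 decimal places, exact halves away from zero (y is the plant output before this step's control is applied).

0 1 4.250 0.000
1 1 -1.516 1.063
2 1 7.592 -0.591
3 1 -5.605 2.016
4 1 15.086 -1.804
5 1 -15.684 4.132
6 1 31.580 -4.747
7 1 -39.634 8.844

(exact arithmetic carried between steps; '≈' marks a value shown rounded to 6 d.p. or computed from one; I and e_prev carry over from the previous line; the table rounds u and y to 3 d.p., halves away from zero)
n=0: y=0, sp=1, e=sp−y=1; I=1, D=e−e_prev=1; u=3/2·1+3/4·1+2·1=4.25; next y=-1/5·0+1/4·4.25=1.0625
n=1: y=1.0625, sp=1, e=sp−y=-0.0625; I=0.9375, D=e−e_prev=-1.0625; u=3/2·(-0.0625)+3/4·0.9375+2·(-1.0625)=-1.515625; next y=-1/5·1.0625+1/4·(-1.515625)≈-0.591406
n=2: y≈-0.591406, sp=1, e=sp−y≈1.591406; I≈2.528906, D=e−e_prev≈1.653906; u=3/2·1.591406+3/4·2.528906+2·1.653906≈7.591602; next y=-1/5·(-0.591406)+1/4·7.591602≈2.016182
n=3: y≈2.016182, sp=1, e=sp−y≈-1.016182; I≈1.512725, D=e−e_prev≈-2.607588; u=3/2·(-1.016182)+3/4·1.512725+2·(-2.607588)≈-5.604905; next y=-1/5·2.016182+1/4·(-5.604905)≈-1.804463
n=4: y≈-1.804463, sp=1, e=sp−y≈2.804463; I≈4.317187, D=e−e_prev≈3.820644; u=3/2·2.804463+3/4·4.317187+2·3.820644≈15.085872; next y=-1/5·(-1.804463)+1/4·15.085872≈4.132361
n=5: y≈4.132361, sp=1, e=sp−y≈-3.132361; I≈1.184827, D=e−e_prev≈-5.936823; u=3/2·(-3.132361)+3/4·1.184827+2·(-5.936823)≈-15.683567; next y=-1/5·4.132361+1/4·(-15.683567)≈-4.747364
n=6: y≈-4.747364, sp=1, e=sp−y≈5.747364; I≈6.932190, D=e−e_prev≈8.879725; u=3/2·5.747364+3/4·6.932190+2·8.879725≈31.579638; next y=-1/5·(-4.747364)+1/4·31.579638≈8.844382
n=7: y≈8.844382, sp=1, e=sp−y≈-7.844382; I≈-0.912192, D=e−e_prev≈-13.591746; u=3/2·(-7.844382)+3/4·(-0.912192)+2·(-13.591746)≈-39.634210; next y=-1/5·8.844382+1/4·(-39.634210)≈-11.677429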